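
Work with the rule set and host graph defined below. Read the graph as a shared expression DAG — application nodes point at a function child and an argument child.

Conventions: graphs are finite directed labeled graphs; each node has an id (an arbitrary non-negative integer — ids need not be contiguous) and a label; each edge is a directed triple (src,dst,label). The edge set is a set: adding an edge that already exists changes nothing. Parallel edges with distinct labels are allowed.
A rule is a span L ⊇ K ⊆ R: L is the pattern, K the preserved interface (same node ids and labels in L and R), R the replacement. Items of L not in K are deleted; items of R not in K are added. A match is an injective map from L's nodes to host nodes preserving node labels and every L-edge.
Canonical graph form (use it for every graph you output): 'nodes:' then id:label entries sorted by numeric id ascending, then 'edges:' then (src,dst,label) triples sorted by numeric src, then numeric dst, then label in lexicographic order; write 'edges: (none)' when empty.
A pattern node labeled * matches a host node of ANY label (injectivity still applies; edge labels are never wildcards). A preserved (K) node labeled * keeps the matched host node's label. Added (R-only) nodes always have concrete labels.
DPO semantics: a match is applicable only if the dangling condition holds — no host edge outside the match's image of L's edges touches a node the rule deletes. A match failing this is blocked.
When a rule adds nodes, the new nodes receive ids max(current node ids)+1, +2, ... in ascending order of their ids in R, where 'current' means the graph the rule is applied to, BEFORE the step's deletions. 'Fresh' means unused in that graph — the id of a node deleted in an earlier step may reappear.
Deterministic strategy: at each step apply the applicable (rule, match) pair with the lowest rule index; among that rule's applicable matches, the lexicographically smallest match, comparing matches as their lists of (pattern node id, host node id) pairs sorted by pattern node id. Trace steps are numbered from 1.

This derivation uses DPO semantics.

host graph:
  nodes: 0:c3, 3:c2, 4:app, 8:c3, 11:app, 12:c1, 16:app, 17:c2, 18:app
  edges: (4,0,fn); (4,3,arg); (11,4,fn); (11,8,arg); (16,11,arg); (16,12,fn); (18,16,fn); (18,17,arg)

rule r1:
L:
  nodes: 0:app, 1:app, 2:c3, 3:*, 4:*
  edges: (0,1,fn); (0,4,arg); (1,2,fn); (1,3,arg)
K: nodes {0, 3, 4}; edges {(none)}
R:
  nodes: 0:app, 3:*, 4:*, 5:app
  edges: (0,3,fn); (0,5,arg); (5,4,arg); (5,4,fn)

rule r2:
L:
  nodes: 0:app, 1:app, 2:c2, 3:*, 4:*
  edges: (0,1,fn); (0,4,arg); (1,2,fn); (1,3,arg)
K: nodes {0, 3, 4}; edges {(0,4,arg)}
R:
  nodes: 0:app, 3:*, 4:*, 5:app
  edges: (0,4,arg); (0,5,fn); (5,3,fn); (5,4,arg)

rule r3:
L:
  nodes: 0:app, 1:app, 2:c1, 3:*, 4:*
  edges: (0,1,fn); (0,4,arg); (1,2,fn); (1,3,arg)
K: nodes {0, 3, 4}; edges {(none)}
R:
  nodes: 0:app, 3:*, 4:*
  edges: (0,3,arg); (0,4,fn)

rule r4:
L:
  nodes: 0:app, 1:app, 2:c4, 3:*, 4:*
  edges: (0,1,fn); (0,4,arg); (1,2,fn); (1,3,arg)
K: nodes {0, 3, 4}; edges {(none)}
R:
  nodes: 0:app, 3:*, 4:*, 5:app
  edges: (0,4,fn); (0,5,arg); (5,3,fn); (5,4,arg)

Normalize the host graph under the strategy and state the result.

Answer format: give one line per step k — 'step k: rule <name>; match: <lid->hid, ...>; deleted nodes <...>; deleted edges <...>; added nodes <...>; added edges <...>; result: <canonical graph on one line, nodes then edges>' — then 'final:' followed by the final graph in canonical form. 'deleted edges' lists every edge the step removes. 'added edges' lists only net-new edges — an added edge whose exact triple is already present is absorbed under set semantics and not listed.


step 1: rule r1; match: 0->11, 1->4, 2->0, 3->3, 4->8; deleted nodes 0, 4; deleted edges (4,0,fn); (4,3,arg); (11,4,fn); (11,8,arg); added nodes 19; added edges (11,3,fn); (11,19,arg); (19,8,arg); (19,8,fn); result: nodes: 3:c2, 8:c3, 11:app, 12:c1, 16:app, 17:c2, 18:app, 19:app edges: (11,3,fn); (11,19,arg); (16,11,arg); (16,12,fn); (18,16,fn); (18,17,arg); (19,8,arg); (19,8,fn)
step 2: rule r3; match: 0->18, 1->16, 2->12, 3->11, 4->17; deleted nodes 12, 16; deleted edges (16,11,arg); (16,12,fn); (18,16,fn); (18,17,arg); added nodes (none); added edges (18,11,arg); (18,17,fn); result: nodes: 3:c2, 8:c3, 11:app, 17:c2, 18:app, 19:app edges: (11,3,fn); (11,19,arg); (18,11,arg); (18,17,fn); (19,8,arg); (19,8,fn)
final:
nodes: 3:c2, 8:c3, 11:app, 17:c2, 18:app, 19:app
edges: (11,3,fn); (11,19,arg); (18,11,arg); (18,17,fn); (19,8,arg); (19,8,fn)


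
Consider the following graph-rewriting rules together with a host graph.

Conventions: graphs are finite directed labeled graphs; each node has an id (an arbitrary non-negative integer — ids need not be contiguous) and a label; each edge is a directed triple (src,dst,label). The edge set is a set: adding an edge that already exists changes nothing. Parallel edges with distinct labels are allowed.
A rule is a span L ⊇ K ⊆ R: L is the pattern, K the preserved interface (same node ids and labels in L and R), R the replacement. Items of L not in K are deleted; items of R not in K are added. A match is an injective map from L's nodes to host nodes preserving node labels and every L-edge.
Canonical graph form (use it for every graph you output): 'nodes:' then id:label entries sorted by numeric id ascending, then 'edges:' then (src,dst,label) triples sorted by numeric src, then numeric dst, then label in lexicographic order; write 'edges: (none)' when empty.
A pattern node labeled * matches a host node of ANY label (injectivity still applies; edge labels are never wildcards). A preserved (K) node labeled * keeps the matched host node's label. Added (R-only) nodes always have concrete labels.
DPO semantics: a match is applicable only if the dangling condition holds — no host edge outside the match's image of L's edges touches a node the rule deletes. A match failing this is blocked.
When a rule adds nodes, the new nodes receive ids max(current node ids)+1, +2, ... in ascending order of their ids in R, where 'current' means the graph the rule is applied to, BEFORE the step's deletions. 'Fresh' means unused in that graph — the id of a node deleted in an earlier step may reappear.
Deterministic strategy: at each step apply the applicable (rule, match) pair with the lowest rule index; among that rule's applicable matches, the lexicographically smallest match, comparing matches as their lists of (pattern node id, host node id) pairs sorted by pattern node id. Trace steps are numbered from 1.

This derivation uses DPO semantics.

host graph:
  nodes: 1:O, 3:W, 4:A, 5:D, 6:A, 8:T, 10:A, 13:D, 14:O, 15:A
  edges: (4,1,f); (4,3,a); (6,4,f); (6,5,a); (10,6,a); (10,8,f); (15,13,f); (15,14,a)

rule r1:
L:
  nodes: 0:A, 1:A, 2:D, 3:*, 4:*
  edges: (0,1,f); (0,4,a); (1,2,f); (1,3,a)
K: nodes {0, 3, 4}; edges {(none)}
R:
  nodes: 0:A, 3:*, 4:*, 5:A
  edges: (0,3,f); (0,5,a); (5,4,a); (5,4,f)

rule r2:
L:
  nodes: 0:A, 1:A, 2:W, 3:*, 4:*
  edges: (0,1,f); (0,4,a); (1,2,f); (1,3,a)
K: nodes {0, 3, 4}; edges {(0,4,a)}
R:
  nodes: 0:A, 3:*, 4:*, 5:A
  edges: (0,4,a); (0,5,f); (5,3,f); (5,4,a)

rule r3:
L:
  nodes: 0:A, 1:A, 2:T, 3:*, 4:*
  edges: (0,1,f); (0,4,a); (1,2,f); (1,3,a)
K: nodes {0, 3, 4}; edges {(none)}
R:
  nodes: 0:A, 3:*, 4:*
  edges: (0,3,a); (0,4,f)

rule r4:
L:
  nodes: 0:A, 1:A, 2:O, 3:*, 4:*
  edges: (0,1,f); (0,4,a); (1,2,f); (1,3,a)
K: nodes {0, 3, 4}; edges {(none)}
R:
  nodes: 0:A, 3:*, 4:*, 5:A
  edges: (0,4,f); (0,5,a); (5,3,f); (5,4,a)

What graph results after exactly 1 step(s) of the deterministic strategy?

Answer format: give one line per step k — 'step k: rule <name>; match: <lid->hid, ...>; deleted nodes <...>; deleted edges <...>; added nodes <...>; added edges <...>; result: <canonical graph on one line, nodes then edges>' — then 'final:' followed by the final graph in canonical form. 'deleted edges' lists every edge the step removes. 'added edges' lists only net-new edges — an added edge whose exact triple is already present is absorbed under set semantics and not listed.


step 1: rule r4; match: 0->6, 1->4, 2->1, 3->3, 4->5; deleted nodes 1, 4; deleted edges (4,1,f); (4,3,a); (6,4,f); (6,5,a); added nodes 16; added edges (6,5,f); (6,16,a); (16,3,f); (16,5,a); result: nodes: 3:W, 5:D, 6:A, 8:T, 10:A, 13:D, 14:O, 15:A, 16:A edges: (6,5,f); (6,16,a); (10,6,a); (10,8,f); (15,13,f); (15,14,a); (16,3,f); (16,5,a)
final:
nodes: 3:W, 5:D, 6:A, 8:T, 10:A, 13:D, 14:O, 15:A, 16:A
edges: (6,5,f); (6,16,a); (10,6,a); (10,8,f); (15,13,f); (15,14,a); (16,3,f); (16,5,a)


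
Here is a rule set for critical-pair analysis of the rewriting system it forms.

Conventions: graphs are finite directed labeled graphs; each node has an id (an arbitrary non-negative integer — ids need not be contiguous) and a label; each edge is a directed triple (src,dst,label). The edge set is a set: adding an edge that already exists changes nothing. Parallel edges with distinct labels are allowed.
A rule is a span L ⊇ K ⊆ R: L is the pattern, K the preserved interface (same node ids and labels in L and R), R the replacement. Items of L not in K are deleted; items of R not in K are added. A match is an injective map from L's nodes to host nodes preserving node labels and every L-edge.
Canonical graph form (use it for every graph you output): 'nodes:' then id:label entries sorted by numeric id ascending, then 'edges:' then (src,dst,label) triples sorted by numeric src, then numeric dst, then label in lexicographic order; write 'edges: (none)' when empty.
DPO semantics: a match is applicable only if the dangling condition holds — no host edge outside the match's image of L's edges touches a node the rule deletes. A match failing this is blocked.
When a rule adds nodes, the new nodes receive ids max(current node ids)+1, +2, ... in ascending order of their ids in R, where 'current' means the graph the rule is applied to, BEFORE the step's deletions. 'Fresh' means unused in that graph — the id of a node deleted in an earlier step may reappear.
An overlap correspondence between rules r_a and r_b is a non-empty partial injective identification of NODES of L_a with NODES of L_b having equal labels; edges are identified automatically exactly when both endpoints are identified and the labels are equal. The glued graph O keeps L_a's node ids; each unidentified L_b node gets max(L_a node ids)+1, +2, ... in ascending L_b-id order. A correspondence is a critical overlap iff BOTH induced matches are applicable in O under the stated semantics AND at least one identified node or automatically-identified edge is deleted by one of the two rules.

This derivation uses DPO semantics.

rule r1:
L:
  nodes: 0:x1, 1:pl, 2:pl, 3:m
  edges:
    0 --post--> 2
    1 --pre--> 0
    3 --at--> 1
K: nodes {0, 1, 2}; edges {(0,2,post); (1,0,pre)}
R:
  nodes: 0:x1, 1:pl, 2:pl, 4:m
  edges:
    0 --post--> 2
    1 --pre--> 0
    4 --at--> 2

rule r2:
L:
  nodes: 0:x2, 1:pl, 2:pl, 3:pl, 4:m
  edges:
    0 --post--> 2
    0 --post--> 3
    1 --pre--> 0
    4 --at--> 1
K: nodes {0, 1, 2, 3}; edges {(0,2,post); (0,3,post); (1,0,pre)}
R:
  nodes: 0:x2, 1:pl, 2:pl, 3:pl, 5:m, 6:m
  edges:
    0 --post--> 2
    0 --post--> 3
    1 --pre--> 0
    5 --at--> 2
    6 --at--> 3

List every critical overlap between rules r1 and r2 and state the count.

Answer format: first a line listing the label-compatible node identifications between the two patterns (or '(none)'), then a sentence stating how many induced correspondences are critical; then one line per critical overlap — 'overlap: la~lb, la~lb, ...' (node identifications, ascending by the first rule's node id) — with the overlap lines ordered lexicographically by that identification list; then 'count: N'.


label-compatible node identifications between L(r1) and L(r2): 1~1, 1~2, 1~3, 2~1, 2~2, 2~3, 3~4
3 of the induced correspondences are critical overlaps of r1 and r2.
overlap: 1~1, 2~2, 3~4
overlap: 1~1, 2~3, 3~4
overlap: 1~1, 3~4
count: 3


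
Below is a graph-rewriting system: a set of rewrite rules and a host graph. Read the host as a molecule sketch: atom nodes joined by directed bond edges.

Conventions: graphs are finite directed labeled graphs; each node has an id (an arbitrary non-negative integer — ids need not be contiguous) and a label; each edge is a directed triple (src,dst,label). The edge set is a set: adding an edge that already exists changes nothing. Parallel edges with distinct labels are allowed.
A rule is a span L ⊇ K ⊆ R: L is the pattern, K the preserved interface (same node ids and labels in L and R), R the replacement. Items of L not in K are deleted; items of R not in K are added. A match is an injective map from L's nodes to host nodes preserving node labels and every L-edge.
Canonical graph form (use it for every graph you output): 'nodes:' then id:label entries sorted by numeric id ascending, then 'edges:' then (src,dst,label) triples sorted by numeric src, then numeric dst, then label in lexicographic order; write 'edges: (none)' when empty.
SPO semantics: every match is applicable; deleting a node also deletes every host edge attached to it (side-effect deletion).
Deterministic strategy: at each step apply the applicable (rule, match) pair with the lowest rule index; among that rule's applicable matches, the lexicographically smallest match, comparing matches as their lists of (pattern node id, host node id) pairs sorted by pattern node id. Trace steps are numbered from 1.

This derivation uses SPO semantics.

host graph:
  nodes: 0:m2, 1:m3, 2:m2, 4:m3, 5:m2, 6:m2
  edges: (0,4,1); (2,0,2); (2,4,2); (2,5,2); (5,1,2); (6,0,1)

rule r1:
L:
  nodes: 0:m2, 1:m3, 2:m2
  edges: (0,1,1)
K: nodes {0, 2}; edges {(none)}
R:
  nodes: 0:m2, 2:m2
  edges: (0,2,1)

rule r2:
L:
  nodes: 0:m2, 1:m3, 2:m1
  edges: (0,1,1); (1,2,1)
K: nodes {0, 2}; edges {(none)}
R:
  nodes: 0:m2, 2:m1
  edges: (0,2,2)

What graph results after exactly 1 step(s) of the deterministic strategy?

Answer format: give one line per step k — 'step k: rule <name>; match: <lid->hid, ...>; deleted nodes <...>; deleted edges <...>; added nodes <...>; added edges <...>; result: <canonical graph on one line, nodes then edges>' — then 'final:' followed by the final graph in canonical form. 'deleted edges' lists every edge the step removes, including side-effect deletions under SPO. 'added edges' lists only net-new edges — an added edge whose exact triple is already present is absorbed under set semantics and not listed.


step 1: rule r1; match: 0->0, 1->4, 2->2; deleted nodes 4; deleted edges (0,4,1); (2,4,2); added nodes (none); added edges (0,2,1); result: nodes: 0:m2, 1:m3, 2:m2, 5:m2, 6:m2 edges: (0,2,1); (2,0,2); (2,5,2); (5,1,2); (6,0,1)
final:
nodes: 0:m2, 1:m3, 2:m2, 5:m2, 6:m2
edges: (0,2,1); (2,0,2); (2,5,2); (5,1,2); (6,0,1)


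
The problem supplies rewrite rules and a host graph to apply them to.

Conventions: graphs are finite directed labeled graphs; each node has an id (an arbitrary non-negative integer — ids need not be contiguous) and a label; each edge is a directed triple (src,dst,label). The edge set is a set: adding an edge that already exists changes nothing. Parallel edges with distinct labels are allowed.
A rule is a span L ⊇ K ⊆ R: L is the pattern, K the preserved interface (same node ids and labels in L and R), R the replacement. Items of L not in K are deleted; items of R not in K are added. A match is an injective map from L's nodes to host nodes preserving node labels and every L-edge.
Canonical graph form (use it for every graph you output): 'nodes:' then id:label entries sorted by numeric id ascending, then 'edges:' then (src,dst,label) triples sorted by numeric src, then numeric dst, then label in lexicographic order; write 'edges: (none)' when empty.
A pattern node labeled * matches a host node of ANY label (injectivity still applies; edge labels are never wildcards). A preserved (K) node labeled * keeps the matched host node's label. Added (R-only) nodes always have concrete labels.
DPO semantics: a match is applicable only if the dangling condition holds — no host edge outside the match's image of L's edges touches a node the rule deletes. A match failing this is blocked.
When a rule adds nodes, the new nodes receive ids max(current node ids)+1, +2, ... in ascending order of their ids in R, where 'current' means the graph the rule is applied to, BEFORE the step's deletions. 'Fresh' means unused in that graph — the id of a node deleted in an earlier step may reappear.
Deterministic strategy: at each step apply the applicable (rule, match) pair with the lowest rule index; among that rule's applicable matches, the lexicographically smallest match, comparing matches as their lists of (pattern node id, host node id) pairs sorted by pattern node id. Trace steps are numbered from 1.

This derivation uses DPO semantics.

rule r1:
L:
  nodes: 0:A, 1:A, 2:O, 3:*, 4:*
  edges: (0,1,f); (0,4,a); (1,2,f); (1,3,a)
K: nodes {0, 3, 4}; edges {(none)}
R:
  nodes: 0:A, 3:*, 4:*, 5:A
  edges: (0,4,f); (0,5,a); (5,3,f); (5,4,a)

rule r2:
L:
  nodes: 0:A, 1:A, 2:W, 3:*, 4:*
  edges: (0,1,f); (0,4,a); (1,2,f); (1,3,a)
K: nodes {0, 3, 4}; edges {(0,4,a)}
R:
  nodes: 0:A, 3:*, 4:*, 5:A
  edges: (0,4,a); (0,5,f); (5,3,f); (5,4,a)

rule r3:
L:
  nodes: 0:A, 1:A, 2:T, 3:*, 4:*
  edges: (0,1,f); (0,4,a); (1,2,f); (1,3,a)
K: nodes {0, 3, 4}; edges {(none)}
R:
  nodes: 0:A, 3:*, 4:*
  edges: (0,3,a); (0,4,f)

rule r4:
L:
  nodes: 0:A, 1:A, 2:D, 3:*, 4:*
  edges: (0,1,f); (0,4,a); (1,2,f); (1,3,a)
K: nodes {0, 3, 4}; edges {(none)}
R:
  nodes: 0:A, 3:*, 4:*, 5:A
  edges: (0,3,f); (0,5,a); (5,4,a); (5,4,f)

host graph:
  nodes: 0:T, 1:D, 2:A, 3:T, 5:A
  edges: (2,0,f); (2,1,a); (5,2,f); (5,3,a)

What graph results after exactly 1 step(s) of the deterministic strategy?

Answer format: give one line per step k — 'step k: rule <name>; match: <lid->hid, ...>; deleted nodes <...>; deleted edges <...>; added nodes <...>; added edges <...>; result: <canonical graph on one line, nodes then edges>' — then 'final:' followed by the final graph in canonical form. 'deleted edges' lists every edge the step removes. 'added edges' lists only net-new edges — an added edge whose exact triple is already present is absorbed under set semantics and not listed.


step 1: rule r3; match: 0->5, 1->2, 2->0, 3->1, 4->3; deleted nodes 0, 2; deleted edges (2,0,f); (2,1,a); (5,2,f); (5,3,a); added nodes (none); added edges (5,1,a); (5,3,f); result: nodes: 1:D, 3:T, 5:A edges: (5,1,a); (5,3,f)
final:
nodes: 1:D, 3:T, 5:A
edges: (5,1,a); (5,3,f)


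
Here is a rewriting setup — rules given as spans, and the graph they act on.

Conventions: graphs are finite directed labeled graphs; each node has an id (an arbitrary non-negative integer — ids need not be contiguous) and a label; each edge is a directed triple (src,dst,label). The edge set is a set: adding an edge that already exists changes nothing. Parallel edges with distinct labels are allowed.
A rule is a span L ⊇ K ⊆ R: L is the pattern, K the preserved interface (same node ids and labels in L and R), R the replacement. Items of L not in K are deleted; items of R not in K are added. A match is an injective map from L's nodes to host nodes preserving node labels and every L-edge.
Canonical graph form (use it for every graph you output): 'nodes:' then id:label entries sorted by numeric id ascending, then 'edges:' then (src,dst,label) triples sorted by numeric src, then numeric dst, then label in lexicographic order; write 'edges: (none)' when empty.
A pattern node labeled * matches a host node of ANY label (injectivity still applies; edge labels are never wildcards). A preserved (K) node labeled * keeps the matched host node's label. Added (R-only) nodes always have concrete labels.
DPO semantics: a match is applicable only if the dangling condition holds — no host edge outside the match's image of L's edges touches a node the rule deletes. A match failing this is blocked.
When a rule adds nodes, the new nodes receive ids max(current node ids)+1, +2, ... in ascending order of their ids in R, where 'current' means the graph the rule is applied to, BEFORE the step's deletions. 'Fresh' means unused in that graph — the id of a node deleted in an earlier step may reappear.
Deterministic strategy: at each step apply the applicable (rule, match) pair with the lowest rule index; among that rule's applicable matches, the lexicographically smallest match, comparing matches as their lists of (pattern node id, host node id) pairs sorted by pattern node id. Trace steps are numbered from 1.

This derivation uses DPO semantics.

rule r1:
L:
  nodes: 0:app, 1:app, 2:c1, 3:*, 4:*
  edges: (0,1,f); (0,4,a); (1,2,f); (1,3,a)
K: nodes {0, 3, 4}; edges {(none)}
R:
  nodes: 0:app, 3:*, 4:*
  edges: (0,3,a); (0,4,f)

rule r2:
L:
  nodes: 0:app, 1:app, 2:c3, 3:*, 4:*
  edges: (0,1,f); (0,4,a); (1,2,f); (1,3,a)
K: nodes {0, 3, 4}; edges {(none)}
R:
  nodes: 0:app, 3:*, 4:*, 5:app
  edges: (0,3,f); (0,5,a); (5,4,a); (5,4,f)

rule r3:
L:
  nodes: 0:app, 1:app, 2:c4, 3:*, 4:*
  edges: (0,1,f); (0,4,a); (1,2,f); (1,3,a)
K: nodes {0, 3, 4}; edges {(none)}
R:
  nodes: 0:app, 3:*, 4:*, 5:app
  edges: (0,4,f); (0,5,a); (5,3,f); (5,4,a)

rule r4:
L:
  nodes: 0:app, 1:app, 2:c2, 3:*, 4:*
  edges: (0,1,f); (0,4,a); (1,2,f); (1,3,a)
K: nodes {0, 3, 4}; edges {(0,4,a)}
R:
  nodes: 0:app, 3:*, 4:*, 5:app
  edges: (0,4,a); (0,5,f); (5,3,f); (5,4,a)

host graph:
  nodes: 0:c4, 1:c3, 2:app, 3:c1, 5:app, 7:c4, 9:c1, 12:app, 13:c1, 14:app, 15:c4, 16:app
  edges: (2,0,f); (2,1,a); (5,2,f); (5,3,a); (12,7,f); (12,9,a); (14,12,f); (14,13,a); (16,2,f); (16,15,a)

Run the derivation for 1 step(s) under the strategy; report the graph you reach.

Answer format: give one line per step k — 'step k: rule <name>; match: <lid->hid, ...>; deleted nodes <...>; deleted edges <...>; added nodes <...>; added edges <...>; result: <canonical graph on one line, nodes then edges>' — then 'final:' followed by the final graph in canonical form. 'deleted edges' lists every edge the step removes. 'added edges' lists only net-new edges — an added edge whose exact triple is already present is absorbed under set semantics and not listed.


step 1: rule r3; match: 0->14, 1->12, 2->7, 3->9, 4->13; deleted nodes 7, 12; deleted edges (12,7,f); (12,9,a); (14,12,f); (14,13,a); added nodes 17; added edges (14,13,f); (14,17,a); (17,9,f); (17,13,a); result: nodes: 0:c4, 1:c3, 2:app, 3:c1, 5:app, 9:c1, 13:c1, 14:app, 15:c4, 16:app, 17:app edges: (2,0,f); (2,1,a); (5,2,f); (5,3,a); (14,13,f); (14,17,a); (16,2,f); (16,15,a); (17,9,f); (17,13,a)
final:
nodes: 0:c4, 1:c3, 2:app, 3:c1, 5:app, 9:c1, 13:c1, 14:app, 15:c4, 16:app, 17:app
edges: (2,0,f); (2,1,a); (5,2,f); (5,3,a); (14,13,f); (14,17,a); (16,2,f); (16,15,a); (17,9,f); (17,13,a)


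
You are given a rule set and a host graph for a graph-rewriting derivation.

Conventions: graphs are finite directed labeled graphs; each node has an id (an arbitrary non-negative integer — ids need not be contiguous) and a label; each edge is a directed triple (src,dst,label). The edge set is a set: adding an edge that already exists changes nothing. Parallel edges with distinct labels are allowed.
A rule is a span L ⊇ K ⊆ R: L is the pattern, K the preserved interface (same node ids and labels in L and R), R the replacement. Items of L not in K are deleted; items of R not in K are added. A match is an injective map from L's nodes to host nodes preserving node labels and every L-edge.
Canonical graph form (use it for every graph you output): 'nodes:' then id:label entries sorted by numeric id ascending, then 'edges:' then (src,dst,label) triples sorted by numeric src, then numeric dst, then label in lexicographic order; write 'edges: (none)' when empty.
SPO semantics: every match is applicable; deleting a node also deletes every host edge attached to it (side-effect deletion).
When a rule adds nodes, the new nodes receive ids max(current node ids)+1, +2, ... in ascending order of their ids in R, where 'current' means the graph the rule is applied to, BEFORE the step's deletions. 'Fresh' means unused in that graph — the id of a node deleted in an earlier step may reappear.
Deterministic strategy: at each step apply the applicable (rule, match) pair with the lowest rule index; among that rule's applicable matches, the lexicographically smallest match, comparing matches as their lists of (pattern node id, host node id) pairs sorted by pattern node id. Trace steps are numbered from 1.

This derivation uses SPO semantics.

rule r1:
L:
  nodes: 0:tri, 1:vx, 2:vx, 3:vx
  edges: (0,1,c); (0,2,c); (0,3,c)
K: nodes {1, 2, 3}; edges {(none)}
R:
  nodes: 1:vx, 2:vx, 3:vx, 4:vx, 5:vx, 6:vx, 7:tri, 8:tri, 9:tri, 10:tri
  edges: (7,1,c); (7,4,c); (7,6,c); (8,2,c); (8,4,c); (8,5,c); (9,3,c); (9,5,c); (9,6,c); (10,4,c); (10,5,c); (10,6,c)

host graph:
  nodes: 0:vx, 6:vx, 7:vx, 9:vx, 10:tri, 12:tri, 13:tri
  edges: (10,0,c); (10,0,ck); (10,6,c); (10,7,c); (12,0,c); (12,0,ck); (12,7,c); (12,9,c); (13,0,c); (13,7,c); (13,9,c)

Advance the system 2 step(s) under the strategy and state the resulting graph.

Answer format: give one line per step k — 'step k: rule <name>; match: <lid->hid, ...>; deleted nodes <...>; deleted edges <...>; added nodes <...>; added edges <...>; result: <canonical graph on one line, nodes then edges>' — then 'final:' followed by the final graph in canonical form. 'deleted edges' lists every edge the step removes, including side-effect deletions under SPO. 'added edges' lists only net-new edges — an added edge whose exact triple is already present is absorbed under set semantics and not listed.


step 1: rule r1; match: 0->10, 1->0, 2->6, 3->7; deleted nodes 10; deleted edges (10,0,c); (10,0,ck); (10,6,c); (10,7,c); added nodes 14, 15, 16, 17, 18, 19, 20; added edges (17,0,c); (17,14,c); (17,16,c); (18,6,c); (18,14,c); (18,15,c); (19,7,c); (19,15,c); (19,16,c); (20,14,c); (20,15,c); (20,16,c); result: nodes: 0:vx, 6:vx, 7:vx, 9:vx, 12:tri, 13:tri, 14:vx, 15:vx, 16:vx, 17:tri, 18:tri, 19:tri, 20:tri edges: (12,0,c); (12,0,ck); (12,7,c); (12,9,c); (13,0,c); (13,7,c); (13,9,c); (17,0,c); (17,14,c); (17,16,c); (18,6,c); (18,14,c); (18,15,c); (19,7,c); (19,15,c); (19,16,c); (20,14,c); (20,15,c); (20,16,c)
step 2: rule r1; match: 0->12, 1->0, 2->7, 3->9; deleted nodes 12; deleted edges (12,0,c); (12,0,ck); (12,7,c); (12,9,c); added nodes 21, 22, 23, 24, 25, 26, 27; added edges (24,0,c); (24,21,c); (24,23,c); (25,7,c); (25,21,c); (25,22,c); (26,9,c); (26,22,c); (26,23,c); (27,21,c); (27,22,c); (27,23,c); result: nodes: 0:vx, 6:vx, 7:vx, 9:vx, 13:tri, 14:vx, 15:vx, 16:vx, 17:tri, 18:tri, 19:tri, 20:tri, 21:vx, 22:vx, 23:vx, 24:tri, 25:tri, 26:tri, 27:tri edges: (13,0,c); (13,7,c); (13,9,c); (17,0,c); (17,14,c); (17,16,c); (18,6,c); (18,14,c); (18,15,c); (19,7,c); (19,15,c); (19,16,c); (20,14,c); (20,15,c); (20,16,c); (24,0,c); (24,21,c); (24,23,c); (25,7,c); (25,21,c); (25,22,c); (26,9,c); (26,22,c); (26,23,c); (27,21,c); (27,22,c); (27,23,c)
final:
nodes: 0:vx, 6:vx, 7:vx, 9:vx, 13:tri, 14:vx, 15:vx, 16:vx, 17:tri, 18:tri, 19:tri, 20:tri, 21:vx, 22:vx, 23:vx, 24:tri, 25:tri, 26:tri, 27:tri
edges: (13,0,c); (13,7,c); (13,9,c); (17,0,c); (17,14,c); (17,16,c); (18,6,c); (18,14,c); (18,15,c); (19,7,c); (19,15,c); (19,16,c); (20,14,c); (20,15,c); (20,16,c); (24,0,c); (24,21,c); (24,23,c); (25,7,c); (25,21,c); (25,22,c); (26,9,c); (26,22,c); (26,23,c); (27,21,c); (27,22,c); (27,23,c)


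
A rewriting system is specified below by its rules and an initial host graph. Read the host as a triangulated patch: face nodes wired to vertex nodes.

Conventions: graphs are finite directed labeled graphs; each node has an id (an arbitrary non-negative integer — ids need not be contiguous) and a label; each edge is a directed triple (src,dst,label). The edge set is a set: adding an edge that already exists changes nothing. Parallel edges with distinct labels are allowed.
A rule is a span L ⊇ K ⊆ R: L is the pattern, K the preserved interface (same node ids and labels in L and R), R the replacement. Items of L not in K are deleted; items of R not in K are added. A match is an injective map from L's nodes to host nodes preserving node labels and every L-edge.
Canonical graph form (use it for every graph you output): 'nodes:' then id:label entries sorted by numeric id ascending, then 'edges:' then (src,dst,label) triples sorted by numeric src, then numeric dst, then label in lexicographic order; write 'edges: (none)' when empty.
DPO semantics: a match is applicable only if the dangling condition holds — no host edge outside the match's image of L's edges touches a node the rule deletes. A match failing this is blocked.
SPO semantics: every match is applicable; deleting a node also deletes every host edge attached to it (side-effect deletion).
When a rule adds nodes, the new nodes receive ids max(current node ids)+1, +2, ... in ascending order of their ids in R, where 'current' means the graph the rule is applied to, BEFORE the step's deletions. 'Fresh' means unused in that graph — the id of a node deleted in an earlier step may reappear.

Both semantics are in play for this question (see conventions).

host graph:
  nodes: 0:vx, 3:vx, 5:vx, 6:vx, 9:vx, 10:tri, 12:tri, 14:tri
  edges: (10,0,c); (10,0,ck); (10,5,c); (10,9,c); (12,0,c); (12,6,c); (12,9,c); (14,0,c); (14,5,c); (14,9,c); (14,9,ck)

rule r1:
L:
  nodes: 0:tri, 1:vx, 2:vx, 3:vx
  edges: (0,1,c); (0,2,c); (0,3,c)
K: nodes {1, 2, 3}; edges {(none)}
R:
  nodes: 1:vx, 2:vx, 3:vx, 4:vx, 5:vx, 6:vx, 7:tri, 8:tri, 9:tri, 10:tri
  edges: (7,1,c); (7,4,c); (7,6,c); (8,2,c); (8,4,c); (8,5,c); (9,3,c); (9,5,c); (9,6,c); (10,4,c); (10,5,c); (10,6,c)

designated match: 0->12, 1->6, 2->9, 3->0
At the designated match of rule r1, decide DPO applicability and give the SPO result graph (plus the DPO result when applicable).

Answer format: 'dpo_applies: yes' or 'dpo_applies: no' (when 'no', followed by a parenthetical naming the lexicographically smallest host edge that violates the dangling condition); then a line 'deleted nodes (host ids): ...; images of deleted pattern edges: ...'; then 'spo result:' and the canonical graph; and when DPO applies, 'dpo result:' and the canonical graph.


dpo_applies: yes
deleted nodes (host ids): 12; images of deleted pattern edges: (12,0,c); (12,6,c); (12,9,c)
spo result:
nodes: 0:vx, 3:vx, 5:vx, 6:vx, 9:vx, 10:tri, 14:tri, 15:vx, 16:vx, 17:vx, 18:tri, 19:tri, 20:tri, 21:tri
edges: (10,0,c); (10,0,ck); (10,5,c); (10,9,c); (14,0,c); (14,5,c); (14,9,c); (14,9,ck); (18,6,c); (18,15,c); (18,17,c); (19,9,c); (19,15,c); (19,16,c); (20,0,c); (20,16,c); (20,17,c); (21,15,c); (21,16,c); (21,17,c)
dpo result:
nodes: 0:vx, 3:vx, 5:vx, 6:vx, 9:vx, 10:tri, 14:tri, 15:vx, 16:vx, 17:vx, 18:tri, 19:tri, 20:tri, 21:tri
edges: (10,0,c); (10,0,ck); (10,5,c); (10,9,c); (14,0,c); (14,5,c); (14,9,c); (14,9,ck); (18,6,c); (18,15,c); (18,17,c); (19,9,c); (19,15,c); (19,16,c); (20,0,c); (20,16,c); (20,17,c); (21,15,c); (21,16,c); (21,17,c)


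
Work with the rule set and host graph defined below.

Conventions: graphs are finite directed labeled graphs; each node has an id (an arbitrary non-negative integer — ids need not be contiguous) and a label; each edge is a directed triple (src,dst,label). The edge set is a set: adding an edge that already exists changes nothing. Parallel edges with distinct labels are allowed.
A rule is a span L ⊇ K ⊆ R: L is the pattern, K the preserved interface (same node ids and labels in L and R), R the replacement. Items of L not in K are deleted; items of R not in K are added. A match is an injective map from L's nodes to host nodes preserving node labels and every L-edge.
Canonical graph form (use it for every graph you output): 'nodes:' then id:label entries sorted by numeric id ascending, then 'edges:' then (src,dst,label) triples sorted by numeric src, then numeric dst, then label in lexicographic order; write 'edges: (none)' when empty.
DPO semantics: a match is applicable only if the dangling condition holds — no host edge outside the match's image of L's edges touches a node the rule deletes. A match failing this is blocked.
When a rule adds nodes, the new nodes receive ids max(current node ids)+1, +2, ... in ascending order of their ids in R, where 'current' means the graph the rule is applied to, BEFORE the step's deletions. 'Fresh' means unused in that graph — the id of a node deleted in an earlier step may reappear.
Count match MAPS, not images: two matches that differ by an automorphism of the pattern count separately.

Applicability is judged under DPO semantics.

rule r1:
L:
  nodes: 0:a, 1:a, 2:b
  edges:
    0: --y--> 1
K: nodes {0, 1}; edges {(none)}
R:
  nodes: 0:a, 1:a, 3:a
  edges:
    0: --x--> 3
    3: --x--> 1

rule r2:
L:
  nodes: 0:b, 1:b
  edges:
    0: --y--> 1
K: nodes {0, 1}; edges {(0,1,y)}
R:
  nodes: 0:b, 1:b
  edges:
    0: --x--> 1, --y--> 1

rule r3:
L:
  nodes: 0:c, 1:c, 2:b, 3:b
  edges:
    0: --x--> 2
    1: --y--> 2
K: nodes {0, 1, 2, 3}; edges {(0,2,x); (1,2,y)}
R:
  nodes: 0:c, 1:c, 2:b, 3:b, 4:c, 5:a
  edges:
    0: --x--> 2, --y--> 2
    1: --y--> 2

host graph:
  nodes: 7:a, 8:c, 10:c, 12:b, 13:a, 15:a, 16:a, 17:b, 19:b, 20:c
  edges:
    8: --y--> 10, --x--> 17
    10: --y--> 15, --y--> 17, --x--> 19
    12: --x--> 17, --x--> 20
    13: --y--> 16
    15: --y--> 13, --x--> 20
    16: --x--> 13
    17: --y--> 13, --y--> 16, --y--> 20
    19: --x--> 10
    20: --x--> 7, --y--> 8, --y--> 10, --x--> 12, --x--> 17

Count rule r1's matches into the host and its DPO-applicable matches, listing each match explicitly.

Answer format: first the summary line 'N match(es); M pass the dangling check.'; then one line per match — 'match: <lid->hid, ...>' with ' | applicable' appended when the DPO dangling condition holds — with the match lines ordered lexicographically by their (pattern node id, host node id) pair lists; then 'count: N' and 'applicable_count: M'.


6 match(es); 0 pass the dangling check.
match: 0->13, 1->16, 2->12
match: 0->13, 1->16, 2->17
match: 0->13, 1->16, 2->19
match: 0->15, 1->13, 2->12
match: 0->15, 1->13, 2->17
match: 0->15, 1->13, 2->19
count: 6
applicable_count: 0


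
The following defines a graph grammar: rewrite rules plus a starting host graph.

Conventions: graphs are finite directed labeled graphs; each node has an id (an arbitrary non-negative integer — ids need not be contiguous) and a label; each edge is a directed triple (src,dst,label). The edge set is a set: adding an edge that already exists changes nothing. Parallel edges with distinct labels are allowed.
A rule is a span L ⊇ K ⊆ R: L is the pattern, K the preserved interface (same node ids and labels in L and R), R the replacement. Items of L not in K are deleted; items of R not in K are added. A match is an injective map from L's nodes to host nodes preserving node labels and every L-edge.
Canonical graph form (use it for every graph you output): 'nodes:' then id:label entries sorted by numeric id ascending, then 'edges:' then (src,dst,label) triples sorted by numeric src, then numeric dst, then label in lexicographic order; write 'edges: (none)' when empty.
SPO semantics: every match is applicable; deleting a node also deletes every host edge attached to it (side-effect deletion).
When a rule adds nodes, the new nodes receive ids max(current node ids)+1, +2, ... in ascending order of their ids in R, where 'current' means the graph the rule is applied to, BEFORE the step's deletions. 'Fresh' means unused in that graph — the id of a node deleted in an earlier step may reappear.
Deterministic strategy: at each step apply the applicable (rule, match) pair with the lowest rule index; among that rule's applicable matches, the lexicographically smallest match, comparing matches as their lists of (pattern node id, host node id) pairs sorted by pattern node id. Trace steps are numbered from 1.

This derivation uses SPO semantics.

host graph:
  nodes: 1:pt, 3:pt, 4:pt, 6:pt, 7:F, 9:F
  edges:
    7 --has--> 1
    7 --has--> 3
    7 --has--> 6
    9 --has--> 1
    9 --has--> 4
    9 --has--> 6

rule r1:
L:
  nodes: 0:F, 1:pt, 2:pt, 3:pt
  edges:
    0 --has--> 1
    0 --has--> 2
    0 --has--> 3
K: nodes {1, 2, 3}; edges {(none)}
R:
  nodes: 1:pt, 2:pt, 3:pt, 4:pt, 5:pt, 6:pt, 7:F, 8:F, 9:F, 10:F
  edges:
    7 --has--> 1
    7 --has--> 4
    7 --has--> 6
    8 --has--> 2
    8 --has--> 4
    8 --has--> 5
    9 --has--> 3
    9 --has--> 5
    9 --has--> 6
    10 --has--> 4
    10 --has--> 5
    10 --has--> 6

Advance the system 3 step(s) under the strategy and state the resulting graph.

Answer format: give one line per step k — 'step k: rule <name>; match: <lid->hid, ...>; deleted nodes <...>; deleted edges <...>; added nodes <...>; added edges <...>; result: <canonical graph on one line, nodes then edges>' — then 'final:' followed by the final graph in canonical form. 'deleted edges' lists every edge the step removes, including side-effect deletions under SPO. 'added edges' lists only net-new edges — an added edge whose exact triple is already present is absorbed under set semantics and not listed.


step 1: rule r1; match: 0->7, 1->1, 2->3, 3->6; deleted nodes 7; deleted edges (7,1,has); (7,3,has); (7,6,has); added nodes 10, 11, 12, 13, 14, 15, 16; added edges (13,1,has); (13,10,has); (13,12,has); (14,3,has); (14,10,has); (14,11,has); (15,6,has); (15,11,has); (15,12,has); (16,10,has); (16,11,has); (16,12,has); result: nodes: 1:pt, 3:pt, 4:pt, 6:pt, 9:F, 10:pt, 11:pt, 12:pt, 13:F, 14:F, 15:F, 16:F edges: (9,1,has); (9,4,has); (9,6,has); (13,1,has); (13,10,has); (13,12,has); (14,3,has); (14,10,has); (14,11,has); (15,6,has); (15,11,has); (15,12,has); (16,10,has); (16,11,has); (16,12,has)
step 2: rule r1; match: 0->9, 1->1, 2->4, 3->6; deleted nodes 9; deleted edges (9,1,has); (9,4,has); (9,6,has); added nodes 17, 18, 19, 20, 21, 22, 23; added edges (20,1,has); (20,17,has); (20,19,has); (21,4,has); (21,17,has); (21,18,has); (22,6,has); (22,18,has); (22,19,has); (23,17,has); (23,18,has); (23,19,has); result: nodes: 1:pt, 3:pt, 4:pt, 6:pt, 10:pt, 11:pt, 12:pt, 13:F, 14:F, 15:F, 16:F, 17:pt, 18:pt, 19:pt, 20:F, 21:F, 22:F, 23:F edges: (13,1,has); (13,10,has); (13,12,has); (14,3,has); (14,10,has); (14,11,has); (15,6,has); (15,11,has); (15,12,has); (16,10,has); (16,11,has); (16,12,has); (20,1,has); (20,17,has); (20,19,has); (21,4,has); (21,17,has); (21,18,has); (22,6,has); (22,18,has); (22,19,has); (23,17,has); (23,18,has); (23,19,has)
step 3: rule r1; match: 0->13, 1->1, 2->10, 3->12; deleted nodes 13; deleted edges (13,1,has); (13,10,has); (13,12,has); added nodes 24, 25, 26, 27, 28, 29, 30; added edges (27,1,has); (27,24,has); (27,26,has); (28,10,has); (28,24,has); (28,25,has); (29,12,has); (29,25,has); (29,26,has); (30,24,has); (30,25,has); (30,26,has); result: nodes: 1:pt, 3:pt, 4:pt, 6:pt, 10:pt, 11:pt, 12:pt, 14:F, 15:F, 16:F, 17:pt, 18:pt, 19:pt, 20:F, 21:F, 22:F, 23:F, 24:pt, 25:pt, 26:pt, 27:F, 28:F, 29:F, 30:F edges: (14,3,has); (14,10,has); (14,11,has); (15,6,has); (15,11,has); (15,12,has); (16,10,has); (16,11,has); (16,12,has); (20,1,has); (20,17,has); (20,19,has); (21,4,has); (21,17,has); (21,18,has); (22,6,has); (22,18,has); (22,19,has); (23,17,has); (23,18,has); (23,19,has); (27,1,has); (27,24,has); (27,26,has); (28,10,has); (28,24,has); (28,25,has); (29,12,has); (29,25,has); (29,26,has); (30,24,has); (30,25,has); (30,26,has)
final:
nodes: 1:pt, 3:pt, 4:pt, 6:pt, 10:pt, 11:pt, 12:pt, 14:F, 15:F, 16:F, 17:pt, 18:pt, 19:pt, 20:F, 21:F, 22:F, 23:F, 24:pt, 25:pt, 26:pt, 27:F, 28:F, 29:F, 30:F
edges: (14,3,has); (14,10,has); (14,11,has); (15,6,has); (15,11,has); (15,12,has); (16,10,has); (16,11,has); (16,12,has); (20,1,has); (20,17,has); (20,19,has); (21,4,has); (21,17,has); (21,18,has); (22,6,has); (22,18,has); (22,19,has); (23,17,has); (23,18,has); (23,19,has); (27,1,has); (27,24,has); (27,26,has); (28,10,has); (28,24,has); (28,25,has); (29,12,has); (29,25,has); (29,26,has); (30,24,has); (30,25,has); (30,26,has)


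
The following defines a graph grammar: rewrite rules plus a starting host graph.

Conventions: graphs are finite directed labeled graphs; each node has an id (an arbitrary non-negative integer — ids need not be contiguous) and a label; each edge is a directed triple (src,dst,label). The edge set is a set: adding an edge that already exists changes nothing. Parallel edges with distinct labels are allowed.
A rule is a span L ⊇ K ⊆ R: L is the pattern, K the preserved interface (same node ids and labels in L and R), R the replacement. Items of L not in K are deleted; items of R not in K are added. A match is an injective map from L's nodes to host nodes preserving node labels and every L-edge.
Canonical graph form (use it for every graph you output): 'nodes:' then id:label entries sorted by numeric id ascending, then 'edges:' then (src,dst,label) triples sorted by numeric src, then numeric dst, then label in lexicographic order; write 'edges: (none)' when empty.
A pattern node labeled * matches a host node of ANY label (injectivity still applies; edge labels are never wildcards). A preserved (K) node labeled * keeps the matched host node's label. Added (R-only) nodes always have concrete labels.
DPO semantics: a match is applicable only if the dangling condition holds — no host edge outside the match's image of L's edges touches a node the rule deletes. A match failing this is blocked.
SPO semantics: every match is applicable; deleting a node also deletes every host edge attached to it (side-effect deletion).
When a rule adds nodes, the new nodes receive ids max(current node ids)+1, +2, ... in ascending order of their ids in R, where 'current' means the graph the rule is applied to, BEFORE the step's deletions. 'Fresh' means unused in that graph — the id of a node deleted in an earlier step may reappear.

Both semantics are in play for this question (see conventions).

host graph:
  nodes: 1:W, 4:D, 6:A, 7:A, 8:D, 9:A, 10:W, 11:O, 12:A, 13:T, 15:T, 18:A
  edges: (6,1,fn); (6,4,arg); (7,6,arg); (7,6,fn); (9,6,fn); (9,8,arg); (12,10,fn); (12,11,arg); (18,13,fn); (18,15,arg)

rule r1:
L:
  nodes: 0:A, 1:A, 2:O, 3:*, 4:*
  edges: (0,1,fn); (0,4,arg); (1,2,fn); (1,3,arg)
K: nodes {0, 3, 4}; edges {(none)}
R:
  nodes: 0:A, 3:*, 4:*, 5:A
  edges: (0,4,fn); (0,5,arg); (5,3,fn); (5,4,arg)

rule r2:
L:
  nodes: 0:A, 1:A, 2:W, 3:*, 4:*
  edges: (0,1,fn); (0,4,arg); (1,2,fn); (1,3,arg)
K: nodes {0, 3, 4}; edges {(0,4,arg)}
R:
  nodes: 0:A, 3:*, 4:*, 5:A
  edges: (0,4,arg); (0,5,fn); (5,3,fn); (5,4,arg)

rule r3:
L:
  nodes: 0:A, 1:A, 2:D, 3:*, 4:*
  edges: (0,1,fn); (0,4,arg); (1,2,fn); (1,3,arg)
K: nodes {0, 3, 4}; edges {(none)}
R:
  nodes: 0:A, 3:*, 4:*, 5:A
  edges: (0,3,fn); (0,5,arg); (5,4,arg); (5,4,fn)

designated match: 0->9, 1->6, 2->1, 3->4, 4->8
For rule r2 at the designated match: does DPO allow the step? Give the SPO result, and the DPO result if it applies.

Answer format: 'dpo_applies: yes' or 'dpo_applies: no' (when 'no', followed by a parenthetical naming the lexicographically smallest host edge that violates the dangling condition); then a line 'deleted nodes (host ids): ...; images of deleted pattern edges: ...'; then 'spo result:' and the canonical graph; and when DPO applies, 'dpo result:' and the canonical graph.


dpo_applies: no
(the rule deletes node 6, which keeps host edge (7,6,arg) outside the match image — the dangling condition fails, DPO blocks; SPO proceeds and side-deletes such edges)
deleted nodes (host ids): 1, 6; images of deleted pattern edges: (6,1,fn); (6,4,arg); (9,6,fn)
spo result:
nodes: 4:D, 7:A, 8:D, 9:A, 10:W, 11:O, 12:A, 13:T, 15:T, 18:A, 19:A
edges: (9,8,arg); (9,19,fn); (12,10,fn); (12,11,arg); (18,13,fn); (18,15,arg); (19,4,fn); (19,8,arg)
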